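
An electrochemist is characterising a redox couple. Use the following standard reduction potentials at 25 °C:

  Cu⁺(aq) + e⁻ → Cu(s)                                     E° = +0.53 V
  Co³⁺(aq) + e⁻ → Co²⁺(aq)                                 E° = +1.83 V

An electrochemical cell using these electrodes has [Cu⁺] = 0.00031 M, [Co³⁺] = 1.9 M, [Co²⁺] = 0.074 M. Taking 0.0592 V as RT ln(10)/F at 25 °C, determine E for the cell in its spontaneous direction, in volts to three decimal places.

Co³⁺/Co²⁺ is the cathode (higher E°), Cu⁺/Cu the anode: E°cell = +1.83 − (+0.53) = +1.30 V, n = 1.
Overall: Co³⁺(aq) + Cu(s) → Co²⁺(aq) + Cu⁺(aq)
Q = [Co²⁺]·[Cu⁺] / ([Co³⁺]); log Q = -4.918.
E = E° − (0.0592/n) log Q = +1.30 − (0.0592/1)(-4.918) = +1.591 V.

+1.591 V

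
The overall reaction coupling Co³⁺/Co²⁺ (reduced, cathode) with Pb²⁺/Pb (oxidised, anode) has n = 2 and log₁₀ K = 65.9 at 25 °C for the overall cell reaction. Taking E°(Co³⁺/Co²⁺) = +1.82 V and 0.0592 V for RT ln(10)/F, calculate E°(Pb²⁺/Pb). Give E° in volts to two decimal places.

-0.13 V

E°cell = (0.0592/n)·log K = (0.0592/2)(65.9) = +1.951 V.
Since Co³⁺/Co²⁺ is the cathode and Pb²⁺/Pb the anode, E°cell = E°(Co³⁺/Co²⁺) − E°(Pb²⁺/Pb).
So E°(Pb²⁺/Pb) = E°(Co³⁺/Co²⁺) − E°cell = (+1.82) − (+1.951) = -0.13 V.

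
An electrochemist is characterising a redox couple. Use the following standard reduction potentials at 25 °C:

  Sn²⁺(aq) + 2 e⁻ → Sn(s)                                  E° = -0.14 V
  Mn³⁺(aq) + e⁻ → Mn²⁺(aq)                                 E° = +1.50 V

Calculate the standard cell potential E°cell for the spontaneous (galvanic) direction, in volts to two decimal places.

+1.64 V

The Mn³⁺/Mn²⁺ couple has the higher reduction potential, so it is the cathode; Sn²⁺/Sn is oxidised at the anode.
E°cell = E°(cathode) − E°(anode) = (+1.50) − (-0.14) = +1.64 V.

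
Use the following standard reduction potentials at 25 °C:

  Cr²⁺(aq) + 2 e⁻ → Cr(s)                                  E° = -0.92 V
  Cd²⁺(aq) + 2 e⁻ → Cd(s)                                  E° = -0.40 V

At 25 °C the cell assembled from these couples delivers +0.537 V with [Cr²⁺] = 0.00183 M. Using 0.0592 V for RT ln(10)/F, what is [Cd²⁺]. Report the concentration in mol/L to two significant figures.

Cd²⁺/Cd is the cathode, Cr²⁺/Cr the anode: E°cell = +0.52 V, n = 2.
Overall reaction: Cd²⁺(aq) + Cr(s) → Cd(s) + Cr²⁺(aq); Q = [Cr²⁺]^1/[Cd²⁺]^1.
From E = E° − (0.0592/n) log Q: log Q = (E° − E)·n/0.0592 = (+0.52 − (+0.537))·2/0.0592 = -0.5743.
So 1·log[Cd²⁺] = 1·log(0.00183) − log Q = -2.7375 − (-0.5743) = -2.1632; [Cd²⁺] = 10^(-2.1632) ≈ 0.0069 M.

0.0069 M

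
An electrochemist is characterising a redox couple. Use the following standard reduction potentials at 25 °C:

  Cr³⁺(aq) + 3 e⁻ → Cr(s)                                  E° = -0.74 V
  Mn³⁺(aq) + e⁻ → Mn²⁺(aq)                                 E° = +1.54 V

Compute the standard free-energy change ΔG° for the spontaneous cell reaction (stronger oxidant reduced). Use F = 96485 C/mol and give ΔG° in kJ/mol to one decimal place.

-660.0 kJ/mol

Mn³⁺/Mn²⁺ (E° = +1.54 V) is the cathode; Cr³⁺/Cr (E° = -0.74 V) is the anode, so E°cell = +2.28 V.
Balancing electrons gives n = 3 (lcm of 1 and 3).
ΔG° = −nFE° = −(3)(96485)(+2.28) = -659,957 J = -660.0 kJ/mol.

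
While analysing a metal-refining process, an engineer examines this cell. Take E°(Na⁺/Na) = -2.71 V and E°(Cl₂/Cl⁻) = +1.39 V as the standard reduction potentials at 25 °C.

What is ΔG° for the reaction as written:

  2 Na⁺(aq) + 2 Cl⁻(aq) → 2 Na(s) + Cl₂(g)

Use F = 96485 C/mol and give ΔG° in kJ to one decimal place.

As written, Na⁺/Na is reduced (cathode) and Cl₂/Cl⁻ is oxidised (anode), so E°cell = (-2.71) − (+1.39) = -4.10 V.
Balancing electrons gives n = 2.
ΔG° = −nFE° = −(2)(96485)(-4.10) = 791,177 J = +791.2 kJ.

+791.2 kJ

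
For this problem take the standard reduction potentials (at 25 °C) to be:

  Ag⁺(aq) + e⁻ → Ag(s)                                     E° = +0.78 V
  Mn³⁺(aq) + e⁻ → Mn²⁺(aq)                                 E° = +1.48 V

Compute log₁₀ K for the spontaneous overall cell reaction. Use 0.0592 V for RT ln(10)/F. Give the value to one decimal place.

11.8

Cathode: Mn³⁺/Mn²⁺; anode: Ag⁺/Ag. E°cell = +0.70 V, n = 1.
log K = nE°cell / 0.0592 = (1)(+0.70) / 0.0592 = 11.8.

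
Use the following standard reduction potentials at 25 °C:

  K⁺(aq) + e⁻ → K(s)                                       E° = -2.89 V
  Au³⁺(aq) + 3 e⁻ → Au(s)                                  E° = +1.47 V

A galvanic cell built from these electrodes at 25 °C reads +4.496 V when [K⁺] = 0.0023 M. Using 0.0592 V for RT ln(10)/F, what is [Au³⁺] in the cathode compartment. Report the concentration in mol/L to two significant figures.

0.095 M

Au³⁺/Au is the cathode, K⁺/K the anode: E°cell = +4.36 V, n = 3.
Overall reaction: Au³⁺(aq) + 3 K(s) → Au(s) + 3 K⁺(aq); Q = [K⁺]^3/[Au³⁺]^1.
From E = E° − (0.0592/n) log Q: log Q = (E° − E)·n/0.0592 = (+4.36 − (+4.496))·3/0.0592 = -6.8919.
So 1·log[Au³⁺] = 3·log(0.0023) − log Q = -7.9148 − (-6.8919) = -1.0229; [Au³⁺] = 10^(-1.0229) ≈ 0.095 M.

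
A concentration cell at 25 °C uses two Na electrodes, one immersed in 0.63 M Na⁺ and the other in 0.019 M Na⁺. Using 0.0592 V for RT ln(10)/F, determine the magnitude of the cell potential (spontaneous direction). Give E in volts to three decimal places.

+0.090 V

For a concentration cell E°cell = 0. The 0.63 M side is the cathode (reduction is favoured where [Na⁺] is higher).
With n = 1, E = −(0.0592/1) log([Na⁺]ₐₙ/[Na⁺]꜀ₐₜ) = −(0.0592/1) log(0.019/0.63) = −(0.0592/1)(-1.521) = +0.090 V.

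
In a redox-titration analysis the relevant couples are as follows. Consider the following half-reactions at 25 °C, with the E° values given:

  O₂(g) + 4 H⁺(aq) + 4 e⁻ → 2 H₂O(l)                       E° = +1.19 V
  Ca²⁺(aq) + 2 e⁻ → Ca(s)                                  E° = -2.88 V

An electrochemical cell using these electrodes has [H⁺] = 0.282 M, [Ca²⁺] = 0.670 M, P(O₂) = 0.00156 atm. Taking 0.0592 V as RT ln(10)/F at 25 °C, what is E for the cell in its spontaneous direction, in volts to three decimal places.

+4.001 V

O₂/H₂O is the cathode (higher E°), Ca²⁺/Ca the anode: E°cell = +1.19 − (-2.88) = +4.07 V, n = 4.
Overall: O₂(g) + 4 H⁺(aq) + 2 Ca(s) → 2 H₂O(l) + 2 Ca²⁺(aq)
Q = [Ca²⁺]^2 / (P(O₂)·[H⁺]^4); log Q = 4.658.
E = E° − (0.0592/n) log Q = +4.07 − (0.0592/4)(4.658) = +4.001 V.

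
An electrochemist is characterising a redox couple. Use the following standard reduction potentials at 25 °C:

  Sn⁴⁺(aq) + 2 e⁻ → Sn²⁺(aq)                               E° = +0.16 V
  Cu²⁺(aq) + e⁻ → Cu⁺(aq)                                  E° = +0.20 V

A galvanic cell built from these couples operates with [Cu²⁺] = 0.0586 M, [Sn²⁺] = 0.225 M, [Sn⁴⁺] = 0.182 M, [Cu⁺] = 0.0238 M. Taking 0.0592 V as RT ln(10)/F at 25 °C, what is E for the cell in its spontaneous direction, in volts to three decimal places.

+0.066 V

Cu²⁺/Cu⁺ is the cathode (higher E°), Sn⁴⁺/Sn²⁺ the anode: E°cell = +0.20 − (+0.16) = +0.04 V, n = 2.
Overall: 2 Cu²⁺(aq) + Sn²⁺(aq) → 2 Cu⁺(aq) + Sn⁴⁺(aq)
Q = [Cu⁺]^2·[Sn⁴⁺] / ([Cu²⁺]^2·[Sn²⁺]); log Q = -0.875.
E = E° − (0.0592/n) log Q = +0.04 − (0.0592/2)(-0.875) = +0.066 V.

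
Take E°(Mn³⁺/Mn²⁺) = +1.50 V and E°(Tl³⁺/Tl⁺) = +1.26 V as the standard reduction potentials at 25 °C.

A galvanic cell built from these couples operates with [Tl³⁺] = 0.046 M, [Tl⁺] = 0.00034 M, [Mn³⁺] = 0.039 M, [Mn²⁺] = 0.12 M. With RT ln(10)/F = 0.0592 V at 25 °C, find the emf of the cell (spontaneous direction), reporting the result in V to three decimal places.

Mn³⁺/Mn²⁺ is the cathode (higher E°), Tl³⁺/Tl⁺ the anode: E°cell = +1.50 − (+1.26) = +0.24 V, n = 2.
Overall: 2 Mn³⁺(aq) + Tl⁺(aq) → 2 Mn²⁺(aq) + Tl³⁺(aq)
Q = [Mn²⁺]^2·[Tl³⁺] / ([Mn³⁺]^2·[Tl⁺]); log Q = 3.108.
E = E° − (0.0592/n) log Q = +0.24 − (0.0592/2)(3.108) = +0.148 V.

+0.148 V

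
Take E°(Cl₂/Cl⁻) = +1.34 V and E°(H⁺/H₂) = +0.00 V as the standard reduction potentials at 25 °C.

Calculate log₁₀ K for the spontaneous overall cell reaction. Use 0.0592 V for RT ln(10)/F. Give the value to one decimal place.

45.3

Cathode: Cl₂/Cl⁻; anode: H⁺/H₂. E°cell = +1.34 V, n = 2.
log K = nE°cell / 0.0592 = (2)(+1.34) / 0.0592 = 45.3.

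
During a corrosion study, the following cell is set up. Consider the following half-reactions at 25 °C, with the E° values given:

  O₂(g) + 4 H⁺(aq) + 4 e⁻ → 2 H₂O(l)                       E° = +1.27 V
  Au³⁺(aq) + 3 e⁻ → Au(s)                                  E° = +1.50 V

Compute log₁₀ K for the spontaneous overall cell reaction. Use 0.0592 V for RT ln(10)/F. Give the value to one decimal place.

46.6

Cathode: Au³⁺/Au; anode: O₂/H₂O. E°cell = +0.23 V, n = 12.
log K = nE°cell / 0.0592 = (12)(+0.23) / 0.0592 = 46.6.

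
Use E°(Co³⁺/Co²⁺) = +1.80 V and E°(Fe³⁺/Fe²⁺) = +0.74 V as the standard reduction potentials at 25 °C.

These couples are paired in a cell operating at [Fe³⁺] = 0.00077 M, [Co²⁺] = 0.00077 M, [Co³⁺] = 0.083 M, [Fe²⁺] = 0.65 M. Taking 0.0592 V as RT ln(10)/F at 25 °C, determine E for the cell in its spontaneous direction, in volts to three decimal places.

+1.354 V

Co³⁺/Co²⁺ is the cathode (higher E°), Fe³⁺/Fe²⁺ the anode: E°cell = +1.80 − (+0.74) = +1.06 V, n = 1.
Overall: Co³⁺(aq) + Fe²⁺(aq) → Co²⁺(aq) + Fe³⁺(aq)
Q = [Co²⁺]·[Fe³⁺] / ([Co³⁺]·[Fe²⁺]); log Q = -4.959.
E = E° − (0.0592/n) log Q = +1.06 − (0.0592/1)(-4.959) = +1.354 V.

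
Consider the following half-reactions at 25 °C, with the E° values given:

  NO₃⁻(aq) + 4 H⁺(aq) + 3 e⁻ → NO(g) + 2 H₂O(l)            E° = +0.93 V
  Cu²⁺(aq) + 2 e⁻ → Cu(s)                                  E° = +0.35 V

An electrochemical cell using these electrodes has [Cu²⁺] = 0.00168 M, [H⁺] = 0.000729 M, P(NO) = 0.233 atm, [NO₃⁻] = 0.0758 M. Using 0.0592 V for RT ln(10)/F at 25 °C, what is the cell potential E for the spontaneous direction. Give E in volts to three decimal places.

NO₃⁻/NO is the cathode (higher E°), Cu²⁺/Cu the anode: E°cell = +0.93 − (+0.35) = +0.58 V, n = 6.
Overall: 2 NO₃⁻(aq) + 8 H⁺(aq) + 3 Cu(s) → 2 NO(g) + 4 H₂O(l) + 3 Cu²⁺(aq)
Q = P(NO)^2·[Cu²⁺]^3 / ([NO₃⁻]^2·[H⁺]^8); log Q = 17.749.
E = E° − (0.0592/n) log Q = +0.58 − (0.0592/6)(17.749) = +0.405 V.

+0.405 V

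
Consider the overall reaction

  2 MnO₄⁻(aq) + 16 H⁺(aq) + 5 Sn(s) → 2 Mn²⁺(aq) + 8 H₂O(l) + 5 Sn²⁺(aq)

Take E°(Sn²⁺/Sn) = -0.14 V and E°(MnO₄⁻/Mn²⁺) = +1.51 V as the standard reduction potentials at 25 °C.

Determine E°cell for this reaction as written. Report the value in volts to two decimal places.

The MnO₄⁻/Mn²⁺ couple has the higher reduction potential, so it is the cathode; Sn²⁺/Sn is oxidised at the anode.
E°cell = E°(cathode) − E°(anode) = (+1.51) − (-0.14) = +1.65 V.
Since E°cell > 0, the reaction is spontaneous under standard conditions.

+1.65 V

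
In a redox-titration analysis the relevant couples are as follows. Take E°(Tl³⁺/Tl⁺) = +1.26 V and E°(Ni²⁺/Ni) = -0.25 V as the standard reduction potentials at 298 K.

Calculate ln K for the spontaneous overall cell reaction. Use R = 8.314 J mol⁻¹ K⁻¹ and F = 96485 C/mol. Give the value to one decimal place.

117.6

Cathode: Tl³⁺/Tl⁺; anode: Ni²⁺/Ni. E°cell = (+1.26) − (-0.25) = +1.51 V, with n = 2.
ΔG° = −nFE° = −RT ln K, so ln K = nFE°/(RT) = (2)(96485)(+1.51) / ((8.314)(298)) = 117.609.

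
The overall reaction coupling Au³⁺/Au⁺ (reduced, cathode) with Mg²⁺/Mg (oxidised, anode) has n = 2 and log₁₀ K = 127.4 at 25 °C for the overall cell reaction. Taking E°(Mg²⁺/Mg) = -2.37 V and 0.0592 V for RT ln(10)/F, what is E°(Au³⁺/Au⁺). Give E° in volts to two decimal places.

+1.40 V

E°cell = (0.0592/n)·log K = (0.0592/2)(127.4) = +3.771 V.
Since Au³⁺/Au⁺ is the cathode and Mg²⁺/Mg the anode, E°cell = E°(Au³⁺/Au⁺) − E°(Mg²⁺/Mg).
So E°(Au³⁺/Au⁺) = E°cell + E°(Mg²⁺/Mg) = +3.771 + (-2.37) = +1.40 V.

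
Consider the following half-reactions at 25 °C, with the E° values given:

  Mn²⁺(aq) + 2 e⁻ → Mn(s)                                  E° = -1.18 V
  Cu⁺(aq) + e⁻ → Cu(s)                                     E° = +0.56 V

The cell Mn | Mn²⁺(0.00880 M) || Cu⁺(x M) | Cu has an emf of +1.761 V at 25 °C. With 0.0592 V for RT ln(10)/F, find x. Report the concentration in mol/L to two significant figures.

Cu⁺/Cu is the cathode, Mn²⁺/Mn the anode: E°cell = +1.74 V, n = 2.
Overall reaction: 2 Cu⁺(aq) + Mn(s) → 2 Cu(s) + Mn²⁺(aq); Q = [Mn²⁺]^1/[Cu⁺]^2.
From E = E° − (0.0592/n) log Q: log Q = (E° − E)·n/0.0592 = (+1.74 − (+1.761))·2/0.0592 = -0.7095.
So 2·log[Cu⁺] = 1·log(0.0088) − log Q = -2.0555 − (-0.7095) = -1.3460; log[Cu⁺] = -1.3460 / 2 = -0.6730; [Cu⁺] = 10^(-0.6730) ≈ 0.21 M.

0.21 M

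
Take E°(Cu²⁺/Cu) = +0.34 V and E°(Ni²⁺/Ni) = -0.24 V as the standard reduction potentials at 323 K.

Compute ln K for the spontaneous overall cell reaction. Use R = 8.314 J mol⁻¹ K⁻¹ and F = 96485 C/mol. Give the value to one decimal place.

41.7

Cathode: Cu²⁺/Cu; anode: Ni²⁺/Ni. E°cell = (+0.34) − (-0.24) = +0.58 V, with n = 2.
ΔG° = −nFE° = −RT ln K, so ln K = nFE°/(RT) = (2)(96485)(+0.58) / ((8.314)(323)) = 41.678.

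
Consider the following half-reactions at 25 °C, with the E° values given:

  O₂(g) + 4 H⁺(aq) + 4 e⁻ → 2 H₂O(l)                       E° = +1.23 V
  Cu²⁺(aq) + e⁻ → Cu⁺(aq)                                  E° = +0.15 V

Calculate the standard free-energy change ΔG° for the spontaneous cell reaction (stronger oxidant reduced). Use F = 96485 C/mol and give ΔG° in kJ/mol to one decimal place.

-416.8 kJ/mol

O₂/H₂O (E° = +1.23 V) is the cathode; Cu²⁺/Cu⁺ (E° = +0.15 V) is the anode, so E°cell = +1.08 V.
Balancing electrons gives n = 4 (lcm of 4 and 1).
ΔG° = −nFE° = −(4)(96485)(+1.08) = -416,815 J = -416.8 kJ/mol.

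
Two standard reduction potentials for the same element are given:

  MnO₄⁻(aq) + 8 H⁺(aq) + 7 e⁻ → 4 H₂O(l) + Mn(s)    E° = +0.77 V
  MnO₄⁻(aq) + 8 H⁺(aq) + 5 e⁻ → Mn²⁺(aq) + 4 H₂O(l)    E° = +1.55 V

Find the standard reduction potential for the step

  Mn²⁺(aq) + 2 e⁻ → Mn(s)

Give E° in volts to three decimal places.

Sequential free energies add, so n₃E°₃ = n₁E°₁ + n₂E°₂.
With n₃ = 7, and the known step contributing 5×(+1.55) V, the unknown satisfies 2·E° = 7×(+0.77) − 5×(+1.55) = -2.360.
E° = -2.360 / 2 = -1.180 V.

-1.180 V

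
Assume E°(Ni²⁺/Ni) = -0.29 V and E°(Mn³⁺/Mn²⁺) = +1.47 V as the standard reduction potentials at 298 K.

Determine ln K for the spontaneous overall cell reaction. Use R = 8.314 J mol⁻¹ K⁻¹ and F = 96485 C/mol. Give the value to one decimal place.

Cathode: Mn³⁺/Mn²⁺; anode: Ni²⁺/Ni. E°cell = (+1.47) − (-0.29) = +1.76 V, with n = 2.
ΔG° = −nFE° = −RT ln K, so ln K = nFE°/(RT) = (2)(96485)(+1.76) / ((8.314)(298)) = 137.081.

137.1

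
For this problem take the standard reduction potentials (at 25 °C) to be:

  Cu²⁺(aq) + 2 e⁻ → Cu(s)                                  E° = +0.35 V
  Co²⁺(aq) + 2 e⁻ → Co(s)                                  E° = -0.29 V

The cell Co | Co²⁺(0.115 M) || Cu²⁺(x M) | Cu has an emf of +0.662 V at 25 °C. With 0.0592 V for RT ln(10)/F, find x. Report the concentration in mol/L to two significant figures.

0.64 M

Cu²⁺/Cu is the cathode, Co²⁺/Co the anode: E°cell = +0.64 V, n = 2.
Overall reaction: Cu²⁺(aq) + Co(s) → Cu(s) + Co²⁺(aq); Q = [Co²⁺]^1/[Cu²⁺]^1.
From E = E° − (0.0592/n) log Q: log Q = (E° − E)·n/0.0592 = (+0.64 − (+0.662))·2/0.0592 = -0.7432.
So 1·log[Cu²⁺] = 1·log(0.115) − log Q = -0.9393 − (-0.7432) = -0.1961; [Cu²⁺] = 10^(-0.1961) ≈ 0.64 M.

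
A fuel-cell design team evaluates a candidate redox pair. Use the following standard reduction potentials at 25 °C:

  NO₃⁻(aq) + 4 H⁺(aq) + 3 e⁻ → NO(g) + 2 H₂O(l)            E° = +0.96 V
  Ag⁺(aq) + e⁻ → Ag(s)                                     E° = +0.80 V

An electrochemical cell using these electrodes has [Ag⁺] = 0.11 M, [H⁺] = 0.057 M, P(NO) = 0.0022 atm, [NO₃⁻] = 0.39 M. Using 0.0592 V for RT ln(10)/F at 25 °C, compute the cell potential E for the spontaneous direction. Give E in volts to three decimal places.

NO₃⁻/NO is the cathode (higher E°), Ag⁺/Ag the anode: E°cell = +0.96 − (+0.80) = +0.16 V, n = 3.
Overall: NO₃⁻(aq) + 4 H⁺(aq) + 3 Ag(s) → NO(g) + 2 H₂O(l) + 3 Ag⁺(aq)
Q = P(NO)·[Ag⁺]^3 / ([NO₃⁻]·[H⁺]^4); log Q = -0.148.
E = E° − (0.0592/n) log Q = +0.16 − (0.0592/3)(-0.148) = +0.163 V.

+0.163 V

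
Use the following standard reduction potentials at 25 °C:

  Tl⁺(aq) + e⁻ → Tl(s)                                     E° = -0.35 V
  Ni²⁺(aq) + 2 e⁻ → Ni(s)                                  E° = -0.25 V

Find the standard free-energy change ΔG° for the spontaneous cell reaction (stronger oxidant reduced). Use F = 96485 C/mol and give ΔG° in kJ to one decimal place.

-19.3 kJ

Ni²⁺/Ni (E° = -0.25 V) is the cathode; Tl⁺/Tl (E° = -0.35 V) is the anode, so E°cell = +0.10 V.
Balancing electrons gives n = 2 (lcm of 2 and 1).
ΔG° = −nFE° = −(2)(96485)(+0.10) = -19,297 J = -19.3 kJ.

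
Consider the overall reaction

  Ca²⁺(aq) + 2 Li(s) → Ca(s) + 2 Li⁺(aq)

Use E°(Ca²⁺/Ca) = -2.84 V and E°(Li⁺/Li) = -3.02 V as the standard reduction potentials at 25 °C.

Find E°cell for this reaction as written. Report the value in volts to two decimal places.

The Ca²⁺/Ca couple has the higher reduction potential, so it is the cathode; Li⁺/Li is oxidised at the anode.
E°cell = E°(cathode) − E°(anode) = (-2.84) − (-3.02) = +0.18 V.
Since E°cell > 0, the reaction is spontaneous under standard conditions.

+0.18 V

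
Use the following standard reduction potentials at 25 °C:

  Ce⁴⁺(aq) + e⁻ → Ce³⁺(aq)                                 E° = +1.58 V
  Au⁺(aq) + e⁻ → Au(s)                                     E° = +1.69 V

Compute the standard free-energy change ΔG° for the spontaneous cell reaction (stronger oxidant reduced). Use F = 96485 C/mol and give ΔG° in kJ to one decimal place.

Au⁺/Au (E° = +1.69 V) is the cathode; Ce⁴⁺/Ce³⁺ (E° = +1.58 V) is the anode, so E°cell = +0.11 V.
Balancing electrons gives n = 1 (lcm of 1 and 1).
ΔG° = −nFE° = −(1)(96485)(+0.11) = -10,613 J = -10.6 kJ.

-10.6 kJ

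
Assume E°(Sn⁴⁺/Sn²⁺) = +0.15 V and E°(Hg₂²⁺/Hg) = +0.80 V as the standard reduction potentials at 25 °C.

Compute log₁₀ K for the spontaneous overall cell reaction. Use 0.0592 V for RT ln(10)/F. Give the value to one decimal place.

Cathode: Hg₂²⁺/Hg; anode: Sn⁴⁺/Sn²⁺. E°cell = +0.65 V, n = 2.
log K = nE°cell / 0.0592 = (2)(+0.65) / 0.0592 = 22.0.

22.0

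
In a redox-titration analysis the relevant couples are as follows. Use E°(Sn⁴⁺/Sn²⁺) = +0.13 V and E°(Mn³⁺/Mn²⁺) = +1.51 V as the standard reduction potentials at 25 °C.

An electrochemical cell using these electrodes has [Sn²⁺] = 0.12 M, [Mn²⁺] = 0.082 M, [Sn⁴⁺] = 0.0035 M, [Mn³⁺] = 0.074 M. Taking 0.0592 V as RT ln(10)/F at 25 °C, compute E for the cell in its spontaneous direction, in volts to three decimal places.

Mn³⁺/Mn²⁺ is the cathode (higher E°), Sn⁴⁺/Sn²⁺ the anode: E°cell = +1.51 − (+0.13) = +1.38 V, n = 2.
Overall: 2 Mn³⁺(aq) + Sn²⁺(aq) → 2 Mn²⁺(aq) + Sn⁴⁺(aq)
Q = [Mn²⁺]^2·[Sn⁴⁺] / ([Mn³⁺]^2·[Sn²⁺]); log Q = -1.446.
E = E° − (0.0592/n) log Q = +1.38 − (0.0592/2)(-1.446) = +1.423 V.

+1.423 V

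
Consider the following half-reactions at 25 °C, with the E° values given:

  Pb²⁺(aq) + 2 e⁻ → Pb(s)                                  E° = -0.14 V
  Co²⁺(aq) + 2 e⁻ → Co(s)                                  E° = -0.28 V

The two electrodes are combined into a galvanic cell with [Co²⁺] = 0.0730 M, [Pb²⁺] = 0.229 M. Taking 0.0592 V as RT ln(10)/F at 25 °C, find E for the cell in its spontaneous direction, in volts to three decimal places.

Pb²⁺/Pb is the cathode (higher E°), Co²⁺/Co the anode: E°cell = -0.14 − (-0.28) = +0.14 V, n = 2.
Overall: Pb²⁺(aq) + Co(s) → Pb(s) + Co²⁺(aq)
Q = [Co²⁺] / ([Pb²⁺]); log Q = -0.497.
E = E° − (0.0592/n) log Q = +0.14 − (0.0592/2)(-0.497) = +0.155 V.

+0.155 V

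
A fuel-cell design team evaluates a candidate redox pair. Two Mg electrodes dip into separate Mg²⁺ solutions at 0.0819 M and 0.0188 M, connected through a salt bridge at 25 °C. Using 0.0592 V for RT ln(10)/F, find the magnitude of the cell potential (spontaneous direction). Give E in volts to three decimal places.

For a concentration cell E°cell = 0. The 0.0819 M side is the cathode (reduction is favoured where [Mg²⁺] is higher).
With n = 2, E = −(0.0592/2) log([Mg²⁺]ₐₙ/[Mg²⁺]꜀ₐₜ) = −(0.0592/2) log(0.0188/0.0819) = −(0.0592/2)(-0.639) = +0.019 V.

+0.019 V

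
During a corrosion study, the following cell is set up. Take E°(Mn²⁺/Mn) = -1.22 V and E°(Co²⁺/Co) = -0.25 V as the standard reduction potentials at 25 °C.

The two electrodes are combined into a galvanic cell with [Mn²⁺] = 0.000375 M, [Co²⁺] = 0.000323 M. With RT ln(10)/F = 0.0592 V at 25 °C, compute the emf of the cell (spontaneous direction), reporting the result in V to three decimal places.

+0.968 V

Co²⁺/Co is the cathode (higher E°), Mn²⁺/Mn the anode: E°cell = -0.25 − (-1.22) = +0.97 V, n = 2.
Overall: Co²⁺(aq) + Mn(s) → Co(s) + Mn²⁺(aq)
Q = [Mn²⁺] / ([Co²⁺]); log Q = 0.065.
E = E° − (0.0592/n) log Q = +0.97 − (0.0592/2)(0.065) = +0.968 V.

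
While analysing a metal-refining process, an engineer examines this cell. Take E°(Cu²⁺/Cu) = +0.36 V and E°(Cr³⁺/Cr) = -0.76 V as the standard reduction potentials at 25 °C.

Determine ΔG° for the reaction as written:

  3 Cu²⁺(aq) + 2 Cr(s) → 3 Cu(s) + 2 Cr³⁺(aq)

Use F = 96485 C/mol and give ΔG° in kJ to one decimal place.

As written, Cu²⁺/Cu is reduced (cathode) and Cr³⁺/Cr is oxidised (anode), so E°cell = (+0.36) − (-0.76) = +1.12 V.
Balancing electrons gives n = 6.
ΔG° = −nFE° = −(6)(96485)(+1.12) = -648,379 J = -648.4 kJ.

-648.4 kJ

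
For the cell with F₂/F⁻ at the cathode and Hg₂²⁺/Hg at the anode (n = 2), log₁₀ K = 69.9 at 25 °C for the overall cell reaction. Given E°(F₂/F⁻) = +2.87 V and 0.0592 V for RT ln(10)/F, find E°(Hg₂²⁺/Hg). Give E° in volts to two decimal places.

+0.80 V

E°cell = (0.0592/n)·log K = (0.0592/2)(69.9) = +2.069 V.
Since F₂/F⁻ is the cathode and Hg₂²⁺/Hg the anode, E°cell = E°(F₂/F⁻) − E°(Hg₂²⁺/Hg).
So E°(Hg₂²⁺/Hg) = E°(F₂/F⁻) − E°cell = (+2.87) − (+2.069) = +0.80 V.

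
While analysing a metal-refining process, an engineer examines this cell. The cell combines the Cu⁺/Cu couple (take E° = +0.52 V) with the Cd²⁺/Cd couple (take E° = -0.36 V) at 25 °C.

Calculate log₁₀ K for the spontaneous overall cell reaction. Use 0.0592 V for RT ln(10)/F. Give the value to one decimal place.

29.7

Cathode: Cu⁺/Cu; anode: Cd²⁺/Cd. E°cell = +0.88 V, n = 2.
log K = nE°cell / 0.0592 = (2)(+0.88) / 0.0592 = 29.7.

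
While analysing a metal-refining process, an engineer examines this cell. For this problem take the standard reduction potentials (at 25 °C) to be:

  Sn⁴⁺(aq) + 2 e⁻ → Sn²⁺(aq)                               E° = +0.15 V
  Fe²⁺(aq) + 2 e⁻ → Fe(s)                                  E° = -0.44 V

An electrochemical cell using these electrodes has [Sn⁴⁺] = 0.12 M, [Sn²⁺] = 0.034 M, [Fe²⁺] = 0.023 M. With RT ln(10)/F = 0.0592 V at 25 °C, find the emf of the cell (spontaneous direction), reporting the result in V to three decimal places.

+0.655 V

Sn⁴⁺/Sn²⁺ is the cathode (higher E°), Fe²⁺/Fe the anode: E°cell = +0.15 − (-0.44) = +0.59 V, n = 2.
Overall: Sn⁴⁺(aq) + Fe(s) → Sn²⁺(aq) + Fe²⁺(aq)
Q = [Sn²⁺]·[Fe²⁺] / ([Sn⁴⁺]); log Q = -2.186.
E = E° − (0.0592/n) log Q = +0.59 − (0.0592/2)(-2.186) = +0.655 V.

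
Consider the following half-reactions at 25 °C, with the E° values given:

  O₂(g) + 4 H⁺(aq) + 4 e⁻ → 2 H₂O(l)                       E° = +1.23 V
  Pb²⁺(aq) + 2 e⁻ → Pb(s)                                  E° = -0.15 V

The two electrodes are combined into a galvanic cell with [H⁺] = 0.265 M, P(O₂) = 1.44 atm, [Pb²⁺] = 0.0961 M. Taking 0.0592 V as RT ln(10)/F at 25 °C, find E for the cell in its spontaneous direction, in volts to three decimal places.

O₂/H₂O is the cathode (higher E°), Pb²⁺/Pb the anode: E°cell = +1.23 − (-0.15) = +1.38 V, n = 4.
Overall: O₂(g) + 4 H⁺(aq) + 2 Pb(s) → 2 H₂O(l) + 2 Pb²⁺(aq)
Q = [Pb²⁺]^2 / (P(O₂)·[H⁺]^4); log Q = 0.114.
E = E° − (0.0592/n) log Q = +1.38 − (0.0592/4)(0.114) = +1.378 V.

+1.378 V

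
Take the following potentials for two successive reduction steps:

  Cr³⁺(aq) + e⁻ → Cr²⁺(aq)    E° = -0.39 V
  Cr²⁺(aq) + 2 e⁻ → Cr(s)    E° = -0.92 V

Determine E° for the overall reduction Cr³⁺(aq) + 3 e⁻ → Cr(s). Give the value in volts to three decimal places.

Since ΔG° = −nFE° is additive over sequential reductions, n₃E°₃ = n₁E°₁ + n₂E°₂.
E°₃ = (1×-0.39 + 2×-0.92) / 3 = (-2.230) / 3 = -0.743 V.

-0.743 V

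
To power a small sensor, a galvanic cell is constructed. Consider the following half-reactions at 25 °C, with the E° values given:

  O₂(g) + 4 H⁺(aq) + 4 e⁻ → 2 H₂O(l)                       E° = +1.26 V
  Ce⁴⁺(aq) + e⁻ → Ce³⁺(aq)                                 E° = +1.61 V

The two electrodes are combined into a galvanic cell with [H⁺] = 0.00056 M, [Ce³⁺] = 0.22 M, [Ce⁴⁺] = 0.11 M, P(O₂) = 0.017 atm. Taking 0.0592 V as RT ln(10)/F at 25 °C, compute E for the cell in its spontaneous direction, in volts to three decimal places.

+0.551 V

Ce⁴⁺/Ce³⁺ is the cathode (higher E°), O₂/H₂O the anode: E°cell = +1.61 − (+1.26) = +0.35 V, n = 4.
Overall: 4 Ce⁴⁺(aq) + 2 H₂O(l) → 4 Ce³⁺(aq) + O₂(g) + 4 H⁺(aq)
Q = [Ce³⁺]^4·P(O₂)·[H⁺]^4 / ([Ce⁴⁺]^4); log Q = -13.573.
E = E° − (0.0592/n) log Q = +0.35 − (0.0592/4)(-13.573) = +0.551 V.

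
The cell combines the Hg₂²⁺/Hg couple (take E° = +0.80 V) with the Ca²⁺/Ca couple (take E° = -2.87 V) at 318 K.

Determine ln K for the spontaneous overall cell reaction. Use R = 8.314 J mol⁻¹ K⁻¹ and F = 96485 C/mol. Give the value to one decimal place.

Cathode: Hg₂²⁺/Hg; anode: Ca²⁺/Ca. E°cell = (+0.80) − (-2.87) = +3.67 V, with n = 2.
ΔG° = −nFE° = −RT ln K, so ln K = nFE°/(RT) = (2)(96485)(+3.67) / ((8.314)(318)) = 267.867.

267.9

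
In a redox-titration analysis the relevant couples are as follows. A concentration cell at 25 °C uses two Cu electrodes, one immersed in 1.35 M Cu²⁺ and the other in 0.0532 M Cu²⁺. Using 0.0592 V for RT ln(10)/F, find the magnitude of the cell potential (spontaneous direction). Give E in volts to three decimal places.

For a concentration cell E°cell = 0. The 1.35 M side is the cathode (reduction is favoured where [Cu²⁺] is higher).
With n = 2, E = −(0.0592/2) log([Cu²⁺]ₐₙ/[Cu²⁺]꜀ₐₜ) = −(0.0592/2) log(0.0532/1.35) = −(0.0592/2)(-1.404) = +0.042 V.

+0.042 V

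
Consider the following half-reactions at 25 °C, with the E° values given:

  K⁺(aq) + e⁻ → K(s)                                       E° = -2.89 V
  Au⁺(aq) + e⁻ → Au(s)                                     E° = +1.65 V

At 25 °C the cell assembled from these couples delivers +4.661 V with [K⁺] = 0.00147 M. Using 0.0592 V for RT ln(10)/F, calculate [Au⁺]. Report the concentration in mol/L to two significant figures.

0.16 M

Au⁺/Au is the cathode, K⁺/K the anode: E°cell = +4.54 V, n = 1.
Overall reaction: Au⁺(aq) + K(s) → Au(s) + K⁺(aq); Q = [K⁺]^1/[Au⁺]^1.
From E = E° − (0.0592/n) log Q: log Q = (E° − E)·n/0.0592 = (+4.54 − (+4.661))·1/0.0592 = -2.0439.
So 1·log[Au⁺] = 1·log(0.00147) − log Q = -2.8327 − (-2.0439) = -0.7888; [Au⁺] = 10^(-0.7888) ≈ 0.16 M.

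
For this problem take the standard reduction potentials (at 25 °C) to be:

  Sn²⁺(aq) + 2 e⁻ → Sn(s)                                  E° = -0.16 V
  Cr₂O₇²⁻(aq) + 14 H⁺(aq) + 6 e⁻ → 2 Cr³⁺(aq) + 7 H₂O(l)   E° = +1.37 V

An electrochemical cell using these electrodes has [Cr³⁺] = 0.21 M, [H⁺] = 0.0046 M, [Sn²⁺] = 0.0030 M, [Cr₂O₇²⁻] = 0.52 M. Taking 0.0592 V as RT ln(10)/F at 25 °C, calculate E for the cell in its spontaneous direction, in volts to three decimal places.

+1.292 V

Cr₂O₇²⁻/Cr³⁺ is the cathode (higher E°), Sn²⁺/Sn the anode: E°cell = +1.37 − (-0.16) = +1.53 V, n = 6.
Overall: Cr₂O₇²⁻(aq) + 14 H⁺(aq) + 3 Sn(s) → 2 Cr³⁺(aq) + 7 H₂O(l) + 3 Sn²⁺(aq)
Q = [Cr³⁺]^2·[Sn²⁺]^3 / ([Cr₂O₇²⁻]·[H⁺]^14); log Q = 24.081.
E = E° − (0.0592/n) log Q = +1.53 − (0.0592/6)(24.081) = +1.292 V.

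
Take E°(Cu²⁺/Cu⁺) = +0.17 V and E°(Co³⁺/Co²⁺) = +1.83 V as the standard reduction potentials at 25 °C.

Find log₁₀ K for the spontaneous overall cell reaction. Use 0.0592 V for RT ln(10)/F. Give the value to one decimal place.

28.0

Cathode: Co³⁺/Co²⁺; anode: Cu²⁺/Cu⁺. E°cell = +1.66 V, n = 1.
log K = nE°cell / 0.0592 = (1)(+1.66) / 0.0592 = 28.0.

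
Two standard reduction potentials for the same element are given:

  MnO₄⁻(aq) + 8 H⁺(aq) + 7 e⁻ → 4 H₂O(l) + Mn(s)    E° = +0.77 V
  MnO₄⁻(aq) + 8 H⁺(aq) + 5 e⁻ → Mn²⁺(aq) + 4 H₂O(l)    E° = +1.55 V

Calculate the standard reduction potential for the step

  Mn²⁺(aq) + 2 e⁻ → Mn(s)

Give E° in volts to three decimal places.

-1.180 V

Sequential free energies add, so n₃E°₃ = n₁E°₁ + n₂E°₂.
With n₃ = 7, and the known step contributing 5×(+1.55) V, the unknown satisfies 2·E° = 7×(+0.77) − 5×(+1.55) = -2.360.
E° = -2.360 / 2 = -1.180 V.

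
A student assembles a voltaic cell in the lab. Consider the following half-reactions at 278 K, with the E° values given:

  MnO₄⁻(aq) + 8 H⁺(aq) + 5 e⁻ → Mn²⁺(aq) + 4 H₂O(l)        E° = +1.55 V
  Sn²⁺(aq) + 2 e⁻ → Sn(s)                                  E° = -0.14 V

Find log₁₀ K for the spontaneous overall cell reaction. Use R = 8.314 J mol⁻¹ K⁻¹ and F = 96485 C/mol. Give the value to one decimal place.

Cathode: MnO₄⁻/Mn²⁺; anode: Sn²⁺/Sn. E°cell = (+1.55) − (-0.14) = +1.69 V, with n = 10.
ΔG° = −nFE° = −RT ln K, so ln K = nFE°/(RT) = (10)(96485)(+1.69) / ((8.314)(278)) = 705.491.
log₁₀ K = 705.491 / ln 10 = 306.4.

306.4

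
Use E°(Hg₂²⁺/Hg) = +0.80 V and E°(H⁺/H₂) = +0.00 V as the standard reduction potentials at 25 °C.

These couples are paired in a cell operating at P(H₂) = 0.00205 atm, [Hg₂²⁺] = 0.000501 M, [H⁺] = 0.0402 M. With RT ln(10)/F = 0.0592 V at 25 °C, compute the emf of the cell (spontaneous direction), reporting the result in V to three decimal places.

+0.705 V

Hg₂²⁺/Hg is the cathode (higher E°), H⁺/H₂ the anode: E°cell = +0.80 − (+0.00) = +0.80 V, n = 2.
Overall: Hg₂²⁺(aq) + H₂(g) → 2 Hg(l) + 2 H⁺(aq)
Q = [H⁺]^2 / ([Hg₂²⁺]·P(H₂)); log Q = 3.197.
E = E° − (0.0592/n) log Q = +0.80 − (0.0592/2)(3.197) = +0.705 V.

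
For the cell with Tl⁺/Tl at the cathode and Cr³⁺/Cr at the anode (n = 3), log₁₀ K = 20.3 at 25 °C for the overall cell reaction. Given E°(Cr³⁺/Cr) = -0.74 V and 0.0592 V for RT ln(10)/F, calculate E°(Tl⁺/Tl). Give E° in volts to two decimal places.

-0.34 V

E°cell = (0.0592/n)·log K = (0.0592/3)(20.3) = +0.401 V.
Since Tl⁺/Tl is the cathode and Cr³⁺/Cr the anode, E°cell = E°(Tl⁺/Tl) − E°(Cr³⁺/Cr).
So E°(Tl⁺/Tl) = E°cell + E°(Cr³⁺/Cr) = +0.401 + (-0.74) = -0.34 V.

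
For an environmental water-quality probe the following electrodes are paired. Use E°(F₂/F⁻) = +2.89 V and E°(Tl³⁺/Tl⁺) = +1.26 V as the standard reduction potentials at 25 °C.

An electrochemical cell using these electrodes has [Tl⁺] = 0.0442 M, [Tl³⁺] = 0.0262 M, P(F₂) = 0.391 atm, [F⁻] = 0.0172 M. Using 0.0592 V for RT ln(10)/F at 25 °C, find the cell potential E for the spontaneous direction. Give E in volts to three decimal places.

+1.729 V

F₂/F⁻ is the cathode (higher E°), Tl³⁺/Tl⁺ the anode: E°cell = +2.89 − (+1.26) = +1.63 V, n = 2.
Overall: F₂(g) + Tl⁺(aq) → 2 F⁻(aq) + Tl³⁺(aq)
Q = [F⁻]^2·[Tl³⁺] / (P(F₂)·[Tl⁺]); log Q = -3.348.
E = E° − (0.0592/n) log Q = +1.63 − (0.0592/2)(-3.348) = +1.729 V.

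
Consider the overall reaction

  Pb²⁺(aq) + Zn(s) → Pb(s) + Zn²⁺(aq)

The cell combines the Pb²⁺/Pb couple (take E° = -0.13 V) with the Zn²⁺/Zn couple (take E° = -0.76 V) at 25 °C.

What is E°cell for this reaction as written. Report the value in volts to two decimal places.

+0.63 V

The Pb²⁺/Pb couple has the higher reduction potential, so it is the cathode; Zn²⁺/Zn is oxidised at the anode.
E°cell = E°(cathode) − E°(anode) = (-0.13) − (-0.76) = +0.63 V.
Since E°cell > 0, the reaction is spontaneous under standard conditions.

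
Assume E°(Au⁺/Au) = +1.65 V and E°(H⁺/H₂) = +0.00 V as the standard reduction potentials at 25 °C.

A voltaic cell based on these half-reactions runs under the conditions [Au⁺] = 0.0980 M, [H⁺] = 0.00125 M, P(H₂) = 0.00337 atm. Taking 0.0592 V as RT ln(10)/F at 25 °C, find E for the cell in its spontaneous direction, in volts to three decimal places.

+1.689 V

Au⁺/Au is the cathode (higher E°), H⁺/H₂ the anode: E°cell = +1.65 − (+0.00) = +1.65 V, n = 2.
Overall: 2 Au⁺(aq) + H₂(g) → 2 Au(s) + 2 H⁺(aq)
Q = [H⁺]^2 / ([Au⁺]^2·P(H₂)); log Q = -1.316.
E = E° − (0.0592/n) log Q = +1.65 − (0.0592/2)(-1.316) = +1.689 V.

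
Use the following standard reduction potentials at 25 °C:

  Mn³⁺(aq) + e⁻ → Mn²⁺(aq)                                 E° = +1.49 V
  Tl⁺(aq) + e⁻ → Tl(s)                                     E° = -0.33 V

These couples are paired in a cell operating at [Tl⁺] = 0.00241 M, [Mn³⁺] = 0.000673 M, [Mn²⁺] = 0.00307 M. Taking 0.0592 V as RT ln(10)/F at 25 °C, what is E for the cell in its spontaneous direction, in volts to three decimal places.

Mn³⁺/Mn²⁺ is the cathode (higher E°), Tl⁺/Tl the anode: E°cell = +1.49 − (-0.33) = +1.82 V, n = 1.
Overall: Mn³⁺(aq) + Tl(s) → Mn²⁺(aq) + Tl⁺(aq)
Q = [Mn²⁺]·[Tl⁺] / ([Mn³⁺]); log Q = -1.959.
E = E° − (0.0592/n) log Q = +1.82 − (0.0592/1)(-1.959) = +1.936 V.

+1.936 V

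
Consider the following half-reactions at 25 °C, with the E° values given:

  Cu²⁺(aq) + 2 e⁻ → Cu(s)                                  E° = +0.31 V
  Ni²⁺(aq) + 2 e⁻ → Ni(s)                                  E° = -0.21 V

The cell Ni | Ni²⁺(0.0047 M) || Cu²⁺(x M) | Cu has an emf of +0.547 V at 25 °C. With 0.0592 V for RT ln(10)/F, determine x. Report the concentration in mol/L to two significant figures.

Cu²⁺/Cu is the cathode, Ni²⁺/Ni the anode: E°cell = +0.52 V, n = 2.
Overall reaction: Cu²⁺(aq) + Ni(s) → Cu(s) + Ni²⁺(aq); Q = [Ni²⁺]^1/[Cu²⁺]^1.
From E = E° − (0.0592/n) log Q: log Q = (E° − E)·n/0.0592 = (+0.52 − (+0.547))·2/0.0592 = -0.9122.
So 1·log[Cu²⁺] = 1·log(0.0047) − log Q = -2.3279 − (-0.9122) = -1.4157; [Cu²⁺] = 10^(-1.4157) ≈ 0.038 M.

0.038 M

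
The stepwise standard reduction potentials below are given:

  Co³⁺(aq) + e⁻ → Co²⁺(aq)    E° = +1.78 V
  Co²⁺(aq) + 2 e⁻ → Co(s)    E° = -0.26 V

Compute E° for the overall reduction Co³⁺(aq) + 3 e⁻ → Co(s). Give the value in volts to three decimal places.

+0.420 V

Adding the free-energy changes (−nFE°) of the two steps gives −n₃FE°₃ = −n₁FE°₁ − n₂FE°₂.
E°₃ = (1×+1.78 + 2×-0.26) / 3 = (+1.260) / 3 = +0.420 V.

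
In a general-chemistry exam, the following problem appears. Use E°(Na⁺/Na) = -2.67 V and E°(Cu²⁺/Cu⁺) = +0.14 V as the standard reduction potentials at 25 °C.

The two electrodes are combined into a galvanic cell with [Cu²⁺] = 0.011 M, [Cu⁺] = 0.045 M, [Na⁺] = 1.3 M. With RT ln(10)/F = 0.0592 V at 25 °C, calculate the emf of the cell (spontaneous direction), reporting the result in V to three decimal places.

Cu²⁺/Cu⁺ is the cathode (higher E°), Na⁺/Na the anode: E°cell = +0.14 − (-2.67) = +2.81 V, n = 1.
Overall: Cu²⁺(aq) + Na(s) → Cu⁺(aq) + Na⁺(aq)
Q = [Cu⁺]·[Na⁺] / ([Cu²⁺]); log Q = 0.726.
E = E° − (0.0592/n) log Q = +2.81 − (0.0592/1)(0.726) = +2.767 V.

+2.767 V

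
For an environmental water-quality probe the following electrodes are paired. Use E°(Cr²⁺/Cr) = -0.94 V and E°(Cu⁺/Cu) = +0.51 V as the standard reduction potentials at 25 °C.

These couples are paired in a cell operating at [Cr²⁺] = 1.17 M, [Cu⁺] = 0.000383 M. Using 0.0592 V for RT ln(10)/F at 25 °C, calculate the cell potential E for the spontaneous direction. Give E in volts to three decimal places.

+1.246 V

Cu⁺/Cu is the cathode (higher E°), Cr²⁺/Cr the anode: E°cell = +0.51 − (-0.94) = +1.45 V, n = 2.
Overall: 2 Cu⁺(aq) + Cr(s) → 2 Cu(s) + Cr²⁺(aq)
Q = [Cr²⁺] / ([Cu⁺]^2); log Q = 6.902.
E = E° − (0.0592/n) log Q = +1.45 − (0.0592/2)(6.902) = +1.246 V.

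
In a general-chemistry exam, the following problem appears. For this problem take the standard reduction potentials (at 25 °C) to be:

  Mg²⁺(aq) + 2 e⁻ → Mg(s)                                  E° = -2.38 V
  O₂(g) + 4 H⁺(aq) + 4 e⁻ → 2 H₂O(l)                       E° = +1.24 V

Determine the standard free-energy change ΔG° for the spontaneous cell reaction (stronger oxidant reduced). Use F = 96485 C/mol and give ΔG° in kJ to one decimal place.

O₂/H₂O (E° = +1.24 V) is the cathode; Mg²⁺/Mg (E° = -2.38 V) is the anode, so E°cell = +3.62 V.
Balancing electrons gives n = 4 (lcm of 4 and 2).
ΔG° = −nFE° = −(4)(96485)(+3.62) = -1,397,103 J = -1397.1 kJ.

-1397.1 kJ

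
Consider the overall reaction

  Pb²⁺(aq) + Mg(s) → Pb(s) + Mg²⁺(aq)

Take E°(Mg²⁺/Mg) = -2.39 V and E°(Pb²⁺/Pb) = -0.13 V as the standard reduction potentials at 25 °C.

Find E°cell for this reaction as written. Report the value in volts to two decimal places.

+2.26 V

The Pb²⁺/Pb couple has the higher reduction potential, so it is the cathode; Mg²⁺/Mg is oxidised at the anode.
E°cell = E°(cathode) − E°(anode) = (-0.13) − (-2.39) = +2.26 V.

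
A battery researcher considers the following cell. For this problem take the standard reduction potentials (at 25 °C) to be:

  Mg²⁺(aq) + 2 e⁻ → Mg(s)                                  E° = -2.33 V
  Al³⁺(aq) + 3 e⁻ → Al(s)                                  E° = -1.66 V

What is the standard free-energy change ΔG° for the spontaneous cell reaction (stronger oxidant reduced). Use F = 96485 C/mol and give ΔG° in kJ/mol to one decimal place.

Al³⁺/Al (E° = -1.66 V) is the cathode; Mg²⁺/Mg (E° = -2.33 V) is the anode, so E°cell = +0.67 V.
Balancing electrons gives n = 6 (lcm of 3 and 2).
ΔG° = −nFE° = −(6)(96485)(+0.67) = -387,870 J = -387.9 kJ/mol.

-387.9 kJ/mol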